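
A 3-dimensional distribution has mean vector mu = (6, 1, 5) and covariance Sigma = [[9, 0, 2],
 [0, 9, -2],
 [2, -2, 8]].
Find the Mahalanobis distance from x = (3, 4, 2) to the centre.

Step 1 — centre the observation: (x - mu) = (-3, 3, -3).

Step 2 — invert Sigma (cofactor / det for 3×3, or solve directly):
  Sigma^{-1} = [[0.1181, -0.0069, -0.0312],
 [-0.0069, 0.1181, 0.0312],
 [-0.0312, 0.0312, 0.1406]].

Step 3 — form the quadratic (x - mu)^T · Sigma^{-1} · (x - mu):
  Sigma^{-1} · (x - mu) = (-0.2812, 0.2812, -0.2344).
  (x - mu)^T · [Sigma^{-1} · (x - mu)] = (-3)·(-0.2812) + (3)·(0.2812) + (-3)·(-0.2344) = 2.3906.

Step 4 — take square root: d = √(2.3906) ≈ 1.5462.

d(x, mu) = √(2.3906) ≈ 1.5462


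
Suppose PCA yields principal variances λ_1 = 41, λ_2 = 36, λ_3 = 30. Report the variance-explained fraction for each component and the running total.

Step 1 — total variance = trace(Sigma) = Σ λ_i = 41 + 36 + 30 = 107.

Step 2 — fraction explained by component i = λ_i / Σ λ:
  PC1: 41/107 = 0.3832
  PC2: 36/107 = 0.3364
  PC3: 30/107 = 0.2804

Step 3 — cumulative fraction after k components = (λ_1 + ... + λ_k) / Σ λ:
  k = 1: 41/107 = 0.3832
  k = 2: (41 + 36)/107 = 77/107 = 0.7196
  k = 3: (41 + 36 + 30)/107 = 107/107 = 1

Summary (fraction, with percent):

explained: PC1 0.3832 (38.32%), PC2 0.3364 (33.64%), PC3 0.2804 (28.04%);  cumulative: 0.3832, 0.7196, 1


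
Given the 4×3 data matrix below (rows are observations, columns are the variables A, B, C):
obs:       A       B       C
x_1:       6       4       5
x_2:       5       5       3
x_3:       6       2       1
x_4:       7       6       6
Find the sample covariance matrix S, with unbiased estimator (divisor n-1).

Step 1 — column means:
  mean(A) = (6 + 5 + 6 + 7) / 4 = 24/4 = 6
  mean(B) = (4 + 5 + 2 + 6) / 4 = 17/4 = 4.25
  mean(C) = (5 + 3 + 1 + 6) / 4 = 15/4 = 3.75

Step 2 — sample covariance S[i,j] = (1/(n-1)) · Σ_k (x_{k,i} - mean_i) · (x_{k,j} - mean_j), with n-1 = 3.
  S[A,A] = ((0)·(0) + (-1)·(-1) + (0)·(0) + (1)·(1)) / 3 = 2/3 = 0.6667
  S[A,B] = ((0)·(-0.25) + (-1)·(0.75) + (0)·(-2.25) + (1)·(1.75)) / 3 = 1/3 = 0.3333
  S[A,C] = ((0)·(1.25) + (-1)·(-0.75) + (0)·(-2.75) + (1)·(2.25)) / 3 = 3/3 = 1
  S[B,B] = ((-0.25)·(-0.25) + (0.75)·(0.75) + (-2.25)·(-2.25) + (1.75)·(1.75)) / 3 = 8.75/3 = 2.9167
  S[B,C] = ((-0.25)·(1.25) + (0.75)·(-0.75) + (-2.25)·(-2.75) + (1.75)·(2.25)) / 3 = 9.25/3 = 3.0833
  S[C,C] = ((1.25)·(1.25) + (-0.75)·(-0.75) + (-2.75)·(-2.75) + (2.25)·(2.25)) / 3 = 14.75/3 = 4.9167

S is symmetric (S[j,i] = S[i,j]). Assembling:

S = [[0.6667, 0.3333, 1],
 [0.3333, 2.9167, 3.0833],
 [1, 3.0833, 4.9167]]


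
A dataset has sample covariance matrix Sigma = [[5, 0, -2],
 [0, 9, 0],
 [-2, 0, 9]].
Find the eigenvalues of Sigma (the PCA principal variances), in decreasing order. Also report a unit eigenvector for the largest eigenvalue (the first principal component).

Step 1 — characteristic polynomial p(λ) = det(λI - Sigma) = λ³ - tr·λ² + c_1·λ - det, where tr = trace, c_1 = sum of the principal 2×2 minors, det = det(Sigma):
  tr = 5 + 9 + 9 = 23,
  c_1 = (5·9 - (0)²) + (5·9 - (-2)²) + (9·9 - (0)²) = 45 + 41 + 81 = 167,
  det = 5·(9·9 - (0)²) - (0)·((0)·9 - (0)·(-2)) + (-2)·((0)·(0) - 9·(-2)) = 5·(81) - (0)·(0) + (-2)·(18) = 369.
  So p(λ) = λ³ - 23λ² + 167λ - 369.
Step 2 — look for an integer root (rational root theorem: any rational root is an integer divisor of 369). Testing λ = 9:
  p(9) = 729 - 1863 + 1503 - 369 = 0  ✓
  Dividing out (λ - 9): p(λ) = (λ - 9)(λ² - 14λ + 41).
Step 3 — remaining eigenvalues from the quadratic λ² - 14λ + 41 = 0:
  Δ = 14² - 4·41 = 196 - 164 = 32,  λ = (14 ± √32)/2 = (14 ± 5.6569)/2 ≈ 9.8284 or 4.1716.
  Sorted: λ_1 = 9.8284,  λ_2 = 9,  λ_3 = 4.1716  (check: sum = 23 = tr ✓).

Step 4 — unit eigenvector for λ_1 ≈ 9.8284: v spans the null space of (Sigma - λ_1 I), whose rows are
  r_1 = (-4.8284, 0, -2),  r_2 = (0, -0.8284, 0),  r_3 = (-2, 0, -0.8284).
  v is orthogonal to every row, so take v ∝ r_1 × r_2 = ((0)·(0) - (-2)·(-0.8284), (-2)·(0) - (-4.8284)·(0), (-4.8284)·(-0.8284) - (0)·(0)) ≈ (-1.6569, 0, 4).
  Rescale (multiply by -1 so the first nonzero entry is positive): u = (1.6569, 0, -4).
  ||u|| = √((1.6569)² + (0)² + (-4)²) = √(18.7452) ≈ 4.3296,  v_1 = u/||u|| ≈ (0.3827, 0, -0.9239) (||v_1|| = 1).

λ_1 = 9.8284,  λ_2 = 9,  λ_3 = 4.1716;  v_1 ≈ (0.3827, 0, -0.9239)


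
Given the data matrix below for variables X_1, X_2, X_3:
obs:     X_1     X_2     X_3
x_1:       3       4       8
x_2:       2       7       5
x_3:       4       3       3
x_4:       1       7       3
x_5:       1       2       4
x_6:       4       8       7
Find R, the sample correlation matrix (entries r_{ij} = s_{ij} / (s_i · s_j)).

Step 1 — column means:
  mean(X_1) = (3 + 2 + 4 + 1 + 1 + 4) / 6 = 15/6 = 2.5
  mean(X_2) = (4 + 7 + 3 + 7 + 2 + 8) / 6 = 31/6 = 5.1667
  mean(X_3) = (8 + 5 + 3 + 3 + 4 + 7) / 6 = 30/6 = 5

Step 2 — sample variances and covariances s[i,j] = (1/(n-1)) · Σ_k (x_{k,i} - mean_i) · (x_{k,j} - mean_j), with n-1 = 5:
  s[X_1,X_1] = ((0.5)·(0.5) + (-0.5)·(-0.5) + (1.5)·(1.5) + (-1.5)·(-1.5) + (-1.5)·(-1.5) + (1.5)·(1.5)) / 5 = 9.5/5 = 1.9
  s[X_1,X_2] = ((0.5)·(-1.1667) + (-0.5)·(1.8333) + (1.5)·(-2.1667) + (-1.5)·(1.8333) + (-1.5)·(-3.1667) + (1.5)·(2.8333)) / 5 = 1.5/5 = 0.3
  s[X_1,X_3] = ((0.5)·(3) + (-0.5)·(0) + (1.5)·(-2) + (-1.5)·(-2) + (-1.5)·(-1) + (1.5)·(2)) / 5 = 6/5 = 1.2
  s[X_2,X_2] = ((-1.1667)·(-1.1667) + (1.8333)·(1.8333) + (-2.1667)·(-2.1667) + (1.8333)·(1.8333) + (-3.1667)·(-3.1667) + (2.8333)·(2.8333)) / 5 = 30.8333/5 = 6.1667
  s[X_2,X_3] = ((-1.1667)·(3) + (1.8333)·(0) + (-2.1667)·(-2) + (1.8333)·(-2) + (-3.1667)·(-1) + (2.8333)·(2)) / 5 = 6/5 = 1.2
  s[X_3,X_3] = ((3)·(3) + (0)·(0) + (-2)·(-2) + (-2)·(-2) + (-1)·(-1) + (2)·(2)) / 5 = 22/5 = 4.4
  Sample standard deviations s_i = √(s[i,i]):
  s(X_1) = √(1.9) = 1.3784
  s(X_2) = √(6.1667) = 2.4833
  s(X_3) = √(4.4) = 2.0976

Step 3 — r_{ij} = s_{ij} / (s_i · s_j):
  r[X_1,X_1] = 1 (diagonal).
  r[X_1,X_2] = 0.3 / (1.3784 · 2.4833) = 0.3 / 3.423 = 0.0876
  r[X_1,X_3] = 1.2 / (1.3784 · 2.0976) = 1.2 / 2.8914 = 0.415
  r[X_2,X_2] = 1 (diagonal).
  r[X_2,X_3] = 1.2 / (2.4833 · 2.0976) = 1.2 / 5.209 = 0.2304
  r[X_3,X_3] = 1 (diagonal).

R is symmetric with unit diagonal. Assembling:

R = [[1, 0.0876, 0.415],
 [0.0876, 1, 0.2304],
 [0.415, 0.2304, 1]]


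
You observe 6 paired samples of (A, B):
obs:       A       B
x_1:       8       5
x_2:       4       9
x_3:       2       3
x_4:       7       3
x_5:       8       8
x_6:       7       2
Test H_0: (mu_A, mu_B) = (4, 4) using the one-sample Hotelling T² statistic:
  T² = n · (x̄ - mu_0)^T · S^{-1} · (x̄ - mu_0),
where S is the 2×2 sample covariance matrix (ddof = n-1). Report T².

Step 1 — sample mean vector:
  mean(A) = (8 + 4 + 2 + 7 + 8 + 7) / 6 = 36/6 = 6
  mean(B) = (5 + 9 + 3 + 3 + 8 + 2) / 6 = 30/6 = 5
  x̄ = (6, 5),  deviation x̄ - mu_0 = (6, 5) - (4, 4) = (2, 1).

Step 2 — sample covariance matrix, S[i,j] = (1/(n-1)) · Σ_k (x_{k,i} - mean_i) · (x_{k,j} - mean_j), divisor n-1 = 5:
  S[A,A] = ((2)·(2) + (-2)·(-2) + (-4)·(-4) + (1)·(1) + (2)·(2) + (1)·(1)) / 5 = 30/5 = 6
  S[A,B] = ((2)·(0) + (-2)·(4) + (-4)·(-2) + (1)·(-2) + (2)·(3) + (1)·(-3)) / 5 = 1/5 = 0.2
  S[B,B] = ((0)·(0) + (4)·(4) + (-2)·(-2) + (-2)·(-2) + (3)·(3) + (-3)·(-3)) / 5 = 42/5 = 8.4
  S = [[6, 0.2],
 [0.2, 8.4]].

Step 3 — invert S. det(S) = 6·8.4 - (0.2)² = 50.36.
  S^{-1} = (1/det) · [[d, -b], [-b, a]] = [[0.1668, -0.004],
 [-0.004, 0.1191]].

Step 4 — quadratic form (x̄ - mu_0)^T · S^{-1} · (x̄ - mu_0):
  S^{-1} · (x̄ - mu_0) = (0.3296, 0.1112),
  (x̄ - mu_0)^T · [...] = (2)·(0.3296) + (1)·(0.1112) = 0.7705.

Step 5 — scale by n: T² = 6 · 0.7705 = 4.6227.

T² ≈ 4.6227


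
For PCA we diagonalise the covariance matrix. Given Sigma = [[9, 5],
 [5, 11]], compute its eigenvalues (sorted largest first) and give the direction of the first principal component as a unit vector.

Step 1 — characteristic polynomial of 2×2 Sigma:
  det(Sigma - λI) = λ² - trace · λ + det = 0.
  trace = 9 + 11 = 20, det = 9·11 - (5)² = 74.
Step 2 — discriminant:
  Δ = trace² - 4·det = 400 - 296 = 104.
Step 3 — eigenvalues:
  λ = (trace ± √Δ)/2 = (20 ± 10.198)/2,
  λ_1 = 15.099,  λ_2 = 4.901.

Step 4 — unit eigenvector for λ_1: solve (Sigma - λ_1 I)v = 0. First row:
  (9 - 15.099)·v_x + (5)·v_y = 0, i.e. (-6.099)·v_x + (5)·v_y = 0,
  so v ∝ (b, λ_1 - a) = (5, 6.099) = u.
  ||u|| = √((5)² + (6.099)²) = √(62.198) ≈ 7.8866,
  v_1 = u/||u|| ≈ (0.634, 0.7733) (||v_1|| = 1).

λ_1 = 15.099,  λ_2 = 4.901;  v_1 ≈ (0.634, 0.7733)


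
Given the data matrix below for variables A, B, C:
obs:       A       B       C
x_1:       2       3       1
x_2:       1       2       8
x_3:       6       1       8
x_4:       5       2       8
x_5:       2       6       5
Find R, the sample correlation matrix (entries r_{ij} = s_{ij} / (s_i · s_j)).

Step 1 — column means:
  mean(A) = (2 + 1 + 6 + 5 + 2) / 5 = 16/5 = 3.2
  mean(B) = (3 + 2 + 1 + 2 + 6) / 5 = 14/5 = 2.8
  mean(C) = (1 + 8 + 8 + 8 + 5) / 5 = 30/5 = 6

Step 2 — sample variances and covariances s[i,j] = (1/(n-1)) · Σ_k (x_{k,i} - mean_i) · (x_{k,j} - mean_j), with n-1 = 4:
  s[A,A] = ((-1.2)·(-1.2) + (-2.2)·(-2.2) + (2.8)·(2.8) + (1.8)·(1.8) + (-1.2)·(-1.2)) / 4 = 18.8/4 = 4.7
  s[A,B] = ((-1.2)·(0.2) + (-2.2)·(-0.8) + (2.8)·(-1.8) + (1.8)·(-0.8) + (-1.2)·(3.2)) / 4 = -8.8/4 = -2.2
  s[A,C] = ((-1.2)·(-5) + (-2.2)·(2) + (2.8)·(2) + (1.8)·(2) + (-1.2)·(-1)) / 4 = 12/4 = 3
  s[B,B] = ((0.2)·(0.2) + (-0.8)·(-0.8) + (-1.8)·(-1.8) + (-0.8)·(-0.8) + (3.2)·(3.2)) / 4 = 14.8/4 = 3.7
  s[B,C] = ((0.2)·(-5) + (-0.8)·(2) + (-1.8)·(2) + (-0.8)·(2) + (3.2)·(-1)) / 4 = -11/4 = -2.75
  s[C,C] = ((-5)·(-5) + (2)·(2) + (2)·(2) + (2)·(2) + (-1)·(-1)) / 4 = 38/4 = 9.5
  Sample standard deviations s_i = √(s[i,i]):
  s(A) = √(4.7) = 2.1679
  s(B) = √(3.7) = 1.9235
  s(C) = √(9.5) = 3.0822

Step 3 — r_{ij} = s_{ij} / (s_i · s_j):
  r[A,A] = 1 (diagonal).
  r[A,B] = -2.2 / (2.1679 · 1.9235) = -2.2 / 4.1701 = -0.5276
  r[A,C] = 3 / (2.1679 · 3.0822) = 3 / 6.6821 = 0.449
  r[B,B] = 1 (diagonal).
  r[B,C] = -2.75 / (1.9235 · 3.0822) = -2.75 / 5.9287 = -0.4638
  r[C,C] = 1 (diagonal).

R is symmetric with unit diagonal. Assembling:

R = [[1, -0.5276, 0.449],
 [-0.5276, 1, -0.4638],
 [0.449, -0.4638, 1]]


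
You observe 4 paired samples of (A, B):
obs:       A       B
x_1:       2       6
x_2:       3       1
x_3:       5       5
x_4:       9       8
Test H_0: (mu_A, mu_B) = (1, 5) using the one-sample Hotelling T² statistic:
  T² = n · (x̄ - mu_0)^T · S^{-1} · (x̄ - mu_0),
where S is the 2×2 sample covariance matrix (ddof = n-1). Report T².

Step 1 — sample mean vector:
  mean(A) = (2 + 3 + 5 + 9) / 4 = 19/4 = 4.75
  mean(B) = (6 + 1 + 5 + 8) / 4 = 20/4 = 5
  x̄ = (4.75, 5),  deviation x̄ - mu_0 = (4.75, 5) - (1, 5) = (3.75, 0).

Step 2 — sample covariance matrix, S[i,j] = (1/(n-1)) · Σ_k (x_{k,i} - mean_i) · (x_{k,j} - mean_j), divisor n-1 = 3:
  S[A,A] = ((-2.75)·(-2.75) + (-1.75)·(-1.75) + (0.25)·(0.25) + (4.25)·(4.25)) / 3 = 28.75/3 = 9.5833
  S[A,B] = ((-2.75)·(1) + (-1.75)·(-4) + (0.25)·(0) + (4.25)·(3)) / 3 = 17/3 = 5.6667
  S[B,B] = ((1)·(1) + (-4)·(-4) + (0)·(0) + (3)·(3)) / 3 = 26/3 = 8.6667
  S = [[9.5833, 5.6667],
 [5.6667, 8.6667]].

Step 3 — invert S. det(S) = 9.5833·8.6667 - (5.6667)² = 50.9444.
  S^{-1} = (1/det) · [[d, -b], [-b, a]] = [[0.1701, -0.1112],
 [-0.1112, 0.1881]].

Step 4 — quadratic form (x̄ - mu_0)^T · S^{-1} · (x̄ - mu_0):
  S^{-1} · (x̄ - mu_0) = (0.6379, -0.4171),
  (x̄ - mu_0)^T · [...] = (3.75)·(0.6379) + (0)·(-0.4171) = 2.3923.

Step 5 — scale by n: T² = 4 · 2.3923 = 9.5692.

T² ≈ 9.5692


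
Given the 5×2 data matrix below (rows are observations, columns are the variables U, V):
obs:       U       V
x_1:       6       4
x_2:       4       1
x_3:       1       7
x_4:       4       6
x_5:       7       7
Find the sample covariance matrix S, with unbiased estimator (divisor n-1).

Step 1 — column means:
  mean(U) = (6 + 4 + 1 + 4 + 7) / 5 = 22/5 = 4.4
  mean(V) = (4 + 1 + 7 + 6 + 7) / 5 = 25/5 = 5

Step 2 — sample covariance S[i,j] = (1/(n-1)) · Σ_k (x_{k,i} - mean_i) · (x_{k,j} - mean_j), with n-1 = 4.
  S[U,U] = ((1.6)·(1.6) + (-0.4)·(-0.4) + (-3.4)·(-3.4) + (-0.4)·(-0.4) + (2.6)·(2.6)) / 4 = 21.2/4 = 5.3
  S[U,V] = ((1.6)·(-1) + (-0.4)·(-4) + (-3.4)·(2) + (-0.4)·(1) + (2.6)·(2)) / 4 = -2/4 = -0.5
  S[V,V] = ((-1)·(-1) + (-4)·(-4) + (2)·(2) + (1)·(1) + (2)·(2)) / 4 = 26/4 = 6.5

S is symmetric (S[j,i] = S[i,j]). Assembling:

S = [[5.3, -0.5],
 [-0.5, 6.5]]


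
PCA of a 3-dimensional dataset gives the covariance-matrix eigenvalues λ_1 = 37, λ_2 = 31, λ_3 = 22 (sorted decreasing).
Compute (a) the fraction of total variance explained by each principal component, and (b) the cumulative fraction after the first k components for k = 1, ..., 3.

Step 1 — total variance = trace(Sigma) = Σ λ_i = 37 + 31 + 22 = 90.

Step 2 — fraction explained by component i = λ_i / Σ λ:
  PC1: 37/90 = 0.4111
  PC2: 31/90 = 0.3444
  PC3: 22/90 = 0.2444

Step 3 — cumulative fraction after k components = (λ_1 + ... + λ_k) / Σ λ:
  k = 1: 37/90 = 0.4111
  k = 2: (37 + 31)/90 = 68/90 = 0.7556
  k = 3: (37 + 31 + 22)/90 = 90/90 = 1

Summary (fraction, with percent):

explained: PC1 0.4111 (41.11%), PC2 0.3444 (34.44%), PC3 0.2444 (24.44%);  cumulative: 0.4111, 0.7556, 1


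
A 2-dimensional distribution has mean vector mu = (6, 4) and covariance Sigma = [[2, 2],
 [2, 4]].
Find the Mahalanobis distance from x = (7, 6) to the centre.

Step 1 — centre the observation: (x - mu) = (1, 2).

Step 2 — invert Sigma. det(Sigma) = 2·4 - (2)² = 4.
  Sigma^{-1} = (1/det) · [[d, -b], [-b, a]] = [[1, -0.5],
 [-0.5, 0.5]].

Step 3 — form the quadratic (x - mu)^T · Sigma^{-1} · (x - mu):
  Sigma^{-1} · (x - mu) = (0, 0.5).
  (x - mu)^T · [Sigma^{-1} · (x - mu)] = (1)·(0) + (2)·(0.5) = 1.

Step 4 — take square root: d = √(1) ≈ 1.

d(x, mu) = √(1) ≈ 1


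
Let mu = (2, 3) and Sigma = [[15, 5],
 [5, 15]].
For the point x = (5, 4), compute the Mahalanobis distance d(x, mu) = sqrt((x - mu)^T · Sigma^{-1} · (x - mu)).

Step 1 — centre the observation: (x - mu) = (3, 1).

Step 2 — invert Sigma. det(Sigma) = 15·15 - (5)² = 200.
  Sigma^{-1} = (1/det) · [[d, -b], [-b, a]] = [[0.075, -0.025],
 [-0.025, 0.075]].

Step 3 — form the quadratic (x - mu)^T · Sigma^{-1} · (x - mu):
  Sigma^{-1} · (x - mu) = (0.2, 0).
  (x - mu)^T · [Sigma^{-1} · (x - mu)] = (3)·(0.2) + (1)·(0) = 0.6.

Step 4 — take square root: d = √(0.6) ≈ 0.7746.

d(x, mu) = √(0.6) ≈ 0.7746


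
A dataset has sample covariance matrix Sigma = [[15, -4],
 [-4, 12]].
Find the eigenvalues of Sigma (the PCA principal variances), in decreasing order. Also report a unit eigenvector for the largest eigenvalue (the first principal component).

Step 1 — characteristic polynomial of 2×2 Sigma:
  det(Sigma - λI) = λ² - trace · λ + det = 0.
  trace = 15 + 12 = 27, det = 15·12 - (-4)² = 164.
Step 2 — discriminant:
  Δ = trace² - 4·det = 729 - 656 = 73.
Step 3 — eigenvalues:
  λ = (trace ± √Δ)/2 = (27 ± 8.544)/2,
  λ_1 = 17.772,  λ_2 = 9.228.

Step 4 — unit eigenvector for λ_1: solve (Sigma - λ_1 I)v = 0. First row:
  (15 - 17.772)·v_x + (-4)·v_y = 0, i.e. (-2.772)·v_x + (-4)·v_y = 0,
  so v ∝ (b, λ_1 - a) = (-4, 2.772); multiply by -1 so the first entry is positive: u = (4, -2.772).
  ||u|| = √((4)² + (-2.772)²) = √(23.684) ≈ 4.8666,
  v_1 = u/||u|| ≈ (0.8219, -0.5696) (||v_1|| = 1).

λ_1 = 17.772,  λ_2 = 9.228;  v_1 ≈ (0.8219, -0.5696)


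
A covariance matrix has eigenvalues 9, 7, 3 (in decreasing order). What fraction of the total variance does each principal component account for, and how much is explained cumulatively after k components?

Step 1 — total variance = trace(Sigma) = Σ λ_i = 9 + 7 + 3 = 19.

Step 2 — fraction explained by component i = λ_i / Σ λ:
  PC1: 9/19 = 0.4737
  PC2: 7/19 = 0.3684
  PC3: 3/19 = 0.1579

Step 3 — cumulative fraction after k components = (λ_1 + ... + λ_k) / Σ λ:
  k = 1: 9/19 = 0.4737
  k = 2: (9 + 7)/19 = 16/19 = 0.8421
  k = 3: (9 + 7 + 3)/19 = 19/19 = 1

Summary (fraction, with percent):

explained: PC1 0.4737 (47.37%), PC2 0.3684 (36.84%), PC3 0.1579 (15.79%);  cumulative: 0.4737, 0.8421, 1


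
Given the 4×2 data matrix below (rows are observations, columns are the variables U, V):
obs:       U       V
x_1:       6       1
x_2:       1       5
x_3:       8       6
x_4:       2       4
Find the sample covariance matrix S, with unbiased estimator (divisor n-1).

Step 1 — column means:
  mean(U) = (6 + 1 + 8 + 2) / 4 = 17/4 = 4.25
  mean(V) = (1 + 5 + 6 + 4) / 4 = 16/4 = 4

Step 2 — sample covariance S[i,j] = (1/(n-1)) · Σ_k (x_{k,i} - mean_i) · (x_{k,j} - mean_j), with n-1 = 3.
  S[U,U] = ((1.75)·(1.75) + (-3.25)·(-3.25) + (3.75)·(3.75) + (-2.25)·(-2.25)) / 3 = 32.75/3 = 10.9167
  S[U,V] = ((1.75)·(-3) + (-3.25)·(1) + (3.75)·(2) + (-2.25)·(0)) / 3 = -1/3 = -0.3333
  S[V,V] = ((-3)·(-3) + (1)·(1) + (2)·(2) + (0)·(0)) / 3 = 14/3 = 4.6667

S is symmetric (S[j,i] = S[i,j]). Assembling:

S = [[10.9167, -0.3333],
 [-0.3333, 4.6667]]


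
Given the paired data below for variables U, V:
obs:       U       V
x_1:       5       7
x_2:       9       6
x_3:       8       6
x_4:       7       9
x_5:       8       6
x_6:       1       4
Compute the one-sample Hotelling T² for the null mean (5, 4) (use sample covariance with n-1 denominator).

Step 1 — sample mean vector:
  mean(U) = (5 + 9 + 8 + 7 + 8 + 1) / 6 = 38/6 = 6.3333
  mean(V) = (7 + 6 + 6 + 9 + 6 + 4) / 6 = 38/6 = 6.3333
  x̄ = (6.3333, 6.3333),  deviation x̄ - mu_0 = (6.3333, 6.3333) - (5, 4) = (1.3333, 2.3333).

Step 2 — sample covariance matrix, S[i,j] = (1/(n-1)) · Σ_k (x_{k,i} - mean_i) · (x_{k,j} - mean_j), divisor n-1 = 5:
  S[U,U] = ((-1.3333)·(-1.3333) + (2.6667)·(2.6667) + (1.6667)·(1.6667) + (0.6667)·(0.6667) + (1.6667)·(1.6667) + (-5.3333)·(-5.3333)) / 5 = 43.3333/5 = 8.6667
  S[U,V] = ((-1.3333)·(0.6667) + (2.6667)·(-0.3333) + (1.6667)·(-0.3333) + (0.6667)·(2.6667) + (1.6667)·(-0.3333) + (-5.3333)·(-2.3333)) / 5 = 11.3333/5 = 2.2667
  S[V,V] = ((0.6667)·(0.6667) + (-0.3333)·(-0.3333) + (-0.3333)·(-0.3333) + (2.6667)·(2.6667) + (-0.3333)·(-0.3333) + (-2.3333)·(-2.3333)) / 5 = 13.3333/5 = 2.6667
  S = [[8.6667, 2.2667],
 [2.2667, 2.6667]].

Step 3 — invert S. det(S) = 8.6667·2.6667 - (2.2667)² = 17.9733.
  S^{-1} = (1/det) · [[d, -b], [-b, a]] = [[0.1484, -0.1261],
 [-0.1261, 0.4822]].

Step 4 — quadratic form (x̄ - mu_0)^T · S^{-1} · (x̄ - mu_0):
  S^{-1} · (x̄ - mu_0) = (-0.0964, 0.957),
  (x̄ - mu_0)^T · [...] = (1.3333)·(-0.0964) + (2.3333)·(0.957) = 2.1044.

Step 5 — scale by n: T² = 6 · 2.1044 = 12.6261.

T² ≈ 12.6261


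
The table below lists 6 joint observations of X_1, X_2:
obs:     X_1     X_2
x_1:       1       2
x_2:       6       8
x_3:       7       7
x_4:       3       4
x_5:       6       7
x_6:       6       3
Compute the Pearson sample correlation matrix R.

Step 1 — column means:
  mean(X_1) = (1 + 6 + 7 + 3 + 6 + 6) / 6 = 29/6 = 4.8333
  mean(X_2) = (2 + 8 + 7 + 4 + 7 + 3) / 6 = 31/6 = 5.1667

Step 2 — sample variances and covariances s[i,j] = (1/(n-1)) · Σ_k (x_{k,i} - mean_i) · (x_{k,j} - mean_j), with n-1 = 5:
  s[X_1,X_1] = ((-3.8333)·(-3.8333) + (1.1667)·(1.1667) + (2.1667)·(2.1667) + (-1.8333)·(-1.8333) + (1.1667)·(1.1667) + (1.1667)·(1.1667)) / 5 = 26.8333/5 = 5.3667
  s[X_1,X_2] = ((-3.8333)·(-3.1667) + (1.1667)·(2.8333) + (2.1667)·(1.8333) + (-1.8333)·(-1.1667) + (1.1667)·(1.8333) + (1.1667)·(-2.1667)) / 5 = 21.1667/5 = 4.2333
  s[X_2,X_2] = ((-3.1667)·(-3.1667) + (2.8333)·(2.8333) + (1.8333)·(1.8333) + (-1.1667)·(-1.1667) + (1.8333)·(1.8333) + (-2.1667)·(-2.1667)) / 5 = 30.8333/5 = 6.1667
  Sample standard deviations s_i = √(s[i,i]):
  s(X_1) = √(5.3667) = 2.3166
  s(X_2) = √(6.1667) = 2.4833

Step 3 — r_{ij} = s_{ij} / (s_i · s_j):
  r[X_1,X_1] = 1 (diagonal).
  r[X_1,X_2] = 4.2333 / (2.3166 · 2.4833) = 4.2333 / 5.7528 = 0.7359
  r[X_2,X_2] = 1 (diagonal).

R is symmetric with unit diagonal. Assembling:

R = [[1, 0.7359],
 [0.7359, 1]]


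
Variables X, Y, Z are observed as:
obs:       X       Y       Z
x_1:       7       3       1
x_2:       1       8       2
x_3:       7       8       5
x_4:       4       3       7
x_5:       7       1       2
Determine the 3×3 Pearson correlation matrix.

Step 1 — column means:
  mean(X) = (7 + 1 + 7 + 4 + 7) / 5 = 26/5 = 5.2
  mean(Y) = (3 + 8 + 8 + 3 + 1) / 5 = 23/5 = 4.6
  mean(Z) = (1 + 2 + 5 + 7 + 2) / 5 = 17/5 = 3.4

Step 2 — sample variances and covariances s[i,j] = (1/(n-1)) · Σ_k (x_{k,i} - mean_i) · (x_{k,j} - mean_j), with n-1 = 4:
  s[X,X] = ((1.8)·(1.8) + (-4.2)·(-4.2) + (1.8)·(1.8) + (-1.2)·(-1.2) + (1.8)·(1.8)) / 4 = 28.8/4 = 7.2
  s[X,Y] = ((1.8)·(-1.6) + (-4.2)·(3.4) + (1.8)·(3.4) + (-1.2)·(-1.6) + (1.8)·(-3.6)) / 4 = -15.6/4 = -3.9
  s[X,Z] = ((1.8)·(-2.4) + (-4.2)·(-1.4) + (1.8)·(1.6) + (-1.2)·(3.6) + (1.8)·(-1.4)) / 4 = -2.4/4 = -0.6
  s[Y,Y] = ((-1.6)·(-1.6) + (3.4)·(3.4) + (3.4)·(3.4) + (-1.6)·(-1.6) + (-3.6)·(-3.6)) / 4 = 41.2/4 = 10.3
  s[Y,Z] = ((-1.6)·(-2.4) + (3.4)·(-1.4) + (3.4)·(1.6) + (-1.6)·(3.6) + (-3.6)·(-1.4)) / 4 = 3.8/4 = 0.95
  s[Z,Z] = ((-2.4)·(-2.4) + (-1.4)·(-1.4) + (1.6)·(1.6) + (3.6)·(3.6) + (-1.4)·(-1.4)) / 4 = 25.2/4 = 6.3
  Sample standard deviations s_i = √(s[i,i]):
  s(X) = √(7.2) = 2.6833
  s(Y) = √(10.3) = 3.2094
  s(Z) = √(6.3) = 2.51

Step 3 — r_{ij} = s_{ij} / (s_i · s_j):
  r[X,X] = 1 (diagonal).
  r[X,Y] = -3.9 / (2.6833 · 3.2094) = -3.9 / 8.6116 = -0.4529
  r[X,Z] = -0.6 / (2.6833 · 2.51) = -0.6 / 6.735 = -0.0891
  r[Y,Y] = 1 (diagonal).
  r[Y,Z] = 0.95 / (3.2094 · 2.51) = 0.95 / 8.0554 = 0.1179
  r[Z,Z] = 1 (diagonal).

R is symmetric with unit diagonal. Assembling:

R = [[1, -0.4529, -0.0891],
 [-0.4529, 1, 0.1179],
 [-0.0891, 0.1179, 1]]


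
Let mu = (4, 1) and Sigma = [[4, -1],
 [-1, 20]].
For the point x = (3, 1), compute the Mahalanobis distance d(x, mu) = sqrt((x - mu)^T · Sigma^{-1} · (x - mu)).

Step 1 — centre the observation: (x - mu) = (-1, 0).

Step 2 — invert Sigma. det(Sigma) = 4·20 - (-1)² = 79.
  Sigma^{-1} = (1/det) · [[d, -b], [-b, a]] = [[0.2532, 0.0127],
 [0.0127, 0.0506]].

Step 3 — form the quadratic (x - mu)^T · Sigma^{-1} · (x - mu):
  Sigma^{-1} · (x - mu) = (-0.2532, -0.0127).
  (x - mu)^T · [Sigma^{-1} · (x - mu)] = (-1)·(-0.2532) + (0)·(-0.0127) = 0.2532.

Step 4 — take square root: d = √(0.2532) ≈ 0.5032.

d(x, mu) = √(0.2532) ≈ 0.5032


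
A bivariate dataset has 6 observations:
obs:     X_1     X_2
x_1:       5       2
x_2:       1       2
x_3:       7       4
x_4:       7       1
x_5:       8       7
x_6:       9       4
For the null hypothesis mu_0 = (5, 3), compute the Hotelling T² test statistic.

Step 1 — sample mean vector:
  mean(X_1) = (5 + 1 + 7 + 7 + 8 + 9) / 6 = 37/6 = 6.1667
  mean(X_2) = (2 + 2 + 4 + 1 + 7 + 4) / 6 = 20/6 = 3.3333
  x̄ = (6.1667, 3.3333),  deviation x̄ - mu_0 = (6.1667, 3.3333) - (5, 3) = (1.1667, 0.3333).

Step 2 — sample covariance matrix, S[i,j] = (1/(n-1)) · Σ_k (x_{k,i} - mean_i) · (x_{k,j} - mean_j), divisor n-1 = 5:
  S[X_1,X_1] = ((-1.1667)·(-1.1667) + (-5.1667)·(-5.1667) + (0.8333)·(0.8333) + (0.8333)·(0.8333) + (1.8333)·(1.8333) + (2.8333)·(2.8333)) / 5 = 40.8333/5 = 8.1667
  S[X_1,X_2] = ((-1.1667)·(-1.3333) + (-5.1667)·(-1.3333) + (0.8333)·(0.6667) + (0.8333)·(-2.3333) + (1.8333)·(3.6667) + (2.8333)·(0.6667)) / 5 = 15.6667/5 = 3.1333
  S[X_2,X_2] = ((-1.3333)·(-1.3333) + (-1.3333)·(-1.3333) + (0.6667)·(0.6667) + (-2.3333)·(-2.3333) + (3.6667)·(3.6667) + (0.6667)·(0.6667)) / 5 = 23.3333/5 = 4.6667
  S = [[8.1667, 3.1333],
 [3.1333, 4.6667]].

Step 3 — invert S. det(S) = 8.1667·4.6667 - (3.1333)² = 28.2933.
  S^{-1} = (1/det) · [[d, -b], [-b, a]] = [[0.1649, -0.1107],
 [-0.1107, 0.2886]].

Step 4 — quadratic form (x̄ - mu_0)^T · S^{-1} · (x̄ - mu_0):
  S^{-1} · (x̄ - mu_0) = (0.1555, -0.033),
  (x̄ - mu_0)^T · [...] = (1.1667)·(0.1555) + (0.3333)·(-0.033) = 0.1704.

Step 5 — scale by n: T² = 6 · 0.1704 = 1.0226.

T² ≈ 1.0226


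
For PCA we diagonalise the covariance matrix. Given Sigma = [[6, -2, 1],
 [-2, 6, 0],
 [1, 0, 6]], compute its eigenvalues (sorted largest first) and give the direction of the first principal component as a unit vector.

Step 1 — characteristic polynomial p(λ) = det(λI - Sigma) = λ³ - tr·λ² + c_1·λ - det, where tr = trace, c_1 = sum of the principal 2×2 minors, det = det(Sigma):
  tr = 6 + 6 + 6 = 18,
  c_1 = (6·6 - (-2)²) + (6·6 - (1)²) + (6·6 - (0)²) = 32 + 35 + 36 = 103,
  det = 6·(6·6 - (0)²) - (-2)·((-2)·6 - (0)·(1)) + (1)·((-2)·(0) - 6·(1)) = 6·(36) - (-2)·(-12) + (1)·(-6) = 186.
  So p(λ) = λ³ - 18λ² + 103λ - 186.
Step 2 — look for an integer root (rational root theorem: any rational root is an integer divisor of 186). Testing λ = 6:
  p(6) = 216 - 648 + 618 - 186 = 0  ✓
  Dividing out (λ - 6): p(λ) = (λ - 6)(λ² - 12λ + 31).
Step 3 — remaining eigenvalues from the quadratic λ² - 12λ + 31 = 0:
  Δ = 12² - 4·31 = 144 - 124 = 20,  λ = (12 ± √20)/2 = (12 ± 4.4721)/2 ≈ 8.2361 or 3.7639.
  Sorted: λ_1 = 8.2361,  λ_2 = 6,  λ_3 = 3.7639  (check: sum = 18 = tr ✓).

Step 4 — unit eigenvector for λ_1 ≈ 8.2361: v spans the null space of (Sigma - λ_1 I), whose rows are
  r_1 = (-2.2361, -2, 1),  r_2 = (-2, -2.2361, 0),  r_3 = (1, 0, -2.2361).
  v is orthogonal to every row, so take v ∝ r_1 × r_2 = ((-2)·(0) - (1)·(-2.2361), (1)·(-2) - (-2.2361)·(0), (-2.2361)·(-2.2361) - (-2)·(-2)) ≈ (2.2361, -2, 1).
  Let u = (2.2361, -2, 1).
  ||u|| = √((2.2361)² + (-2)² + (1)²) = √(10) ≈ 3.1623,  v_1 = u/||u|| ≈ (0.7071, -0.6325, 0.3162) (||v_1|| = 1).

λ_1 = 8.2361,  λ_2 = 6,  λ_3 = 3.7639;  v_1 ≈ (0.7071, -0.6325, 0.3162)


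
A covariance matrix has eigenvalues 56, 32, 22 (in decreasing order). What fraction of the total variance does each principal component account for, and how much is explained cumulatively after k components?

Step 1 — total variance = trace(Sigma) = Σ λ_i = 56 + 32 + 22 = 110.

Step 2 — fraction explained by component i = λ_i / Σ λ:
  PC1: 56/110 = 0.5091
  PC2: 32/110 = 0.2909
  PC3: 22/110 = 0.2

Step 3 — cumulative fraction after k components = (λ_1 + ... + λ_k) / Σ λ:
  k = 1: 56/110 = 0.5091
  k = 2: (56 + 32)/110 = 88/110 = 0.8
  k = 3: (56 + 32 + 22)/110 = 110/110 = 1

Summary (fraction, with percent):

explained: PC1 0.5091 (50.91%), PC2 0.2909 (29.09%), PC3 0.2 (20%);  cumulative: 0.5091, 0.8, 1


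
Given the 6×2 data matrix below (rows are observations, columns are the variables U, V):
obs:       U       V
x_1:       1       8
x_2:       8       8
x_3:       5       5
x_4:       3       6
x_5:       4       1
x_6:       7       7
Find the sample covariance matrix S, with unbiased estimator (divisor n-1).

Step 1 — column means:
  mean(U) = (1 + 8 + 5 + 3 + 4 + 7) / 6 = 28/6 = 4.6667
  mean(V) = (8 + 8 + 5 + 6 + 1 + 7) / 6 = 35/6 = 5.8333

Step 2 — sample covariance S[i,j] = (1/(n-1)) · Σ_k (x_{k,i} - mean_i) · (x_{k,j} - mean_j), with n-1 = 5.
  S[U,U] = ((-3.6667)·(-3.6667) + (3.3333)·(3.3333) + (0.3333)·(0.3333) + (-1.6667)·(-1.6667) + (-0.6667)·(-0.6667) + (2.3333)·(2.3333)) / 5 = 33.3333/5 = 6.6667
  S[U,V] = ((-3.6667)·(2.1667) + (3.3333)·(2.1667) + (0.3333)·(-0.8333) + (-1.6667)·(0.1667) + (-0.6667)·(-4.8333) + (2.3333)·(1.1667)) / 5 = 4.6667/5 = 0.9333
  S[V,V] = ((2.1667)·(2.1667) + (2.1667)·(2.1667) + (-0.8333)·(-0.8333) + (0.1667)·(0.1667) + (-4.8333)·(-4.8333) + (1.1667)·(1.1667)) / 5 = 34.8333/5 = 6.9667

S is symmetric (S[j,i] = S[i,j]). Assembling:

S = [[6.6667, 0.9333],
 [0.9333, 6.9667]]


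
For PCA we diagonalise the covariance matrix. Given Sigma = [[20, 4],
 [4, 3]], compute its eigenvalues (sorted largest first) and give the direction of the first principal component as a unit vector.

Step 1 — characteristic polynomial of 2×2 Sigma:
  det(Sigma - λI) = λ² - trace · λ + det = 0.
  trace = 20 + 3 = 23, det = 20·3 - (4)² = 44.
Step 2 — discriminant:
  Δ = trace² - 4·det = 529 - 176 = 353.
Step 3 — eigenvalues:
  λ = (trace ± √Δ)/2 = (23 ± 18.7883)/2,
  λ_1 = 20.8941,  λ_2 = 2.1059.

Step 4 — unit eigenvector for λ_1: solve (Sigma - λ_1 I)v = 0. First row:
  (20 - 20.8941)·v_x + (4)·v_y = 0, i.e. (-0.8941)·v_x + (4)·v_y = 0,
  so v ∝ (b, λ_1 - a) = (4, 0.8941) = u.
  ||u|| = √((4)² + (0.8941)²) = √(16.7995) ≈ 4.0987,
  v_1 = u/||u|| ≈ (0.9759, 0.2182) (||v_1|| = 1).

λ_1 = 20.8941,  λ_2 = 2.1059;  v_1 ≈ (0.9759, 0.2182)


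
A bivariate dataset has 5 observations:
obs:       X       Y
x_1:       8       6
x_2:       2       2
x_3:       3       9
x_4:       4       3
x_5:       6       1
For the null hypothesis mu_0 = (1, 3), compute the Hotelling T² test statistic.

Step 1 — sample mean vector:
  mean(X) = (8 + 2 + 3 + 4 + 6) / 5 = 23/5 = 4.6
  mean(Y) = (6 + 2 + 9 + 3 + 1) / 5 = 21/5 = 4.2
  x̄ = (4.6, 4.2),  deviation x̄ - mu_0 = (4.6, 4.2) - (1, 3) = (3.6, 1.2).

Step 2 — sample covariance matrix, S[i,j] = (1/(n-1)) · Σ_k (x_{k,i} - mean_i) · (x_{k,j} - mean_j), divisor n-1 = 4:
  S[X,X] = ((3.4)·(3.4) + (-2.6)·(-2.6) + (-1.6)·(-1.6) + (-0.6)·(-0.6) + (1.4)·(1.4)) / 4 = 23.2/4 = 5.8
  S[X,Y] = ((3.4)·(1.8) + (-2.6)·(-2.2) + (-1.6)·(4.8) + (-0.6)·(-1.2) + (1.4)·(-3.2)) / 4 = 0.4/4 = 0.1
  S[Y,Y] = ((1.8)·(1.8) + (-2.2)·(-2.2) + (4.8)·(4.8) + (-1.2)·(-1.2) + (-3.2)·(-3.2)) / 4 = 42.8/4 = 10.7
  S = [[5.8, 0.1],
 [0.1, 10.7]].

Step 3 — invert S. det(S) = 5.8·10.7 - (0.1)² = 62.05.
  S^{-1} = (1/det) · [[d, -b], [-b, a]] = [[0.1724, -0.0016],
 [-0.0016, 0.0935]].

Step 4 — quadratic form (x̄ - mu_0)^T · S^{-1} · (x̄ - mu_0):
  S^{-1} · (x̄ - mu_0) = (0.6189, 0.1064),
  (x̄ - mu_0)^T · [...] = (3.6)·(0.6189) + (1.2)·(0.1064) = 2.3555.

Step 5 — scale by n: T² = 5 · 2.3555 = 11.7776.

T² ≈ 11.7776


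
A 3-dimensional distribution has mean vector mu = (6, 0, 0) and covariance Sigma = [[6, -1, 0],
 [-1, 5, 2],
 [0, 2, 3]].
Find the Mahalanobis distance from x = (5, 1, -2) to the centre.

Step 1 — centre the observation: (x - mu) = (-1, 1, -2).

Step 2 — invert Sigma (cofactor / det for 3×3, or solve directly):
  Sigma^{-1} = [[0.1746, 0.0476, -0.0317],
 [0.0476, 0.2857, -0.1905],
 [-0.0317, -0.1905, 0.4603]].

Step 3 — form the quadratic (x - mu)^T · Sigma^{-1} · (x - mu):
  Sigma^{-1} · (x - mu) = (-0.0635, 0.619, -1.0794).
  (x - mu)^T · [Sigma^{-1} · (x - mu)] = (-1)·(-0.0635) + (1)·(0.619) + (-2)·(-1.0794) = 2.8413.

Step 4 — take square root: d = √(2.8413) ≈ 1.6856.

d(x, mu) = √(2.8413) ≈ 1.6856


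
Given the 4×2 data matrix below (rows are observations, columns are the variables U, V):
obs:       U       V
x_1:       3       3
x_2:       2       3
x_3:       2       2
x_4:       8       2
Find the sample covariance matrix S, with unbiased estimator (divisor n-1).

Step 1 — column means:
  mean(U) = (3 + 2 + 2 + 8) / 4 = 15/4 = 3.75
  mean(V) = (3 + 3 + 2 + 2) / 4 = 10/4 = 2.5

Step 2 — sample covariance S[i,j] = (1/(n-1)) · Σ_k (x_{k,i} - mean_i) · (x_{k,j} - mean_j), with n-1 = 3.
  S[U,U] = ((-0.75)·(-0.75) + (-1.75)·(-1.75) + (-1.75)·(-1.75) + (4.25)·(4.25)) / 3 = 24.75/3 = 8.25
  S[U,V] = ((-0.75)·(0.5) + (-1.75)·(0.5) + (-1.75)·(-0.5) + (4.25)·(-0.5)) / 3 = -2.5/3 = -0.8333
  S[V,V] = ((0.5)·(0.5) + (0.5)·(0.5) + (-0.5)·(-0.5) + (-0.5)·(-0.5)) / 3 = 1/3 = 0.3333

S is symmetric (S[j,i] = S[i,j]). Assembling:

S = [[8.25, -0.8333],
 [-0.8333, 0.3333]]


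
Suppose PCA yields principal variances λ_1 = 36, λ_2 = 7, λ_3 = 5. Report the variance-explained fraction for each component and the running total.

Step 1 — total variance = trace(Sigma) = Σ λ_i = 36 + 7 + 5 = 48.

Step 2 — fraction explained by component i = λ_i / Σ λ:
  PC1: 36/48 = 0.75
  PC2: 7/48 = 0.1458
  PC3: 5/48 = 0.1042

Step 3 — cumulative fraction after k components = (λ_1 + ... + λ_k) / Σ λ:
  k = 1: 36/48 = 0.75
  k = 2: (36 + 7)/48 = 43/48 = 0.8958
  k = 3: (36 + 7 + 5)/48 = 48/48 = 1

Summary (fraction, with percent):

explained: PC1 0.75 (75%), PC2 0.1458 (14.58%), PC3 0.1042 (10.42%);  cumulative: 0.75, 0.8958, 1


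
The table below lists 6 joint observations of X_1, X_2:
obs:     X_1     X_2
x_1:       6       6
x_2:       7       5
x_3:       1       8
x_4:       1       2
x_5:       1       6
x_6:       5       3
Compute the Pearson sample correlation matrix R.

Step 1 — column means:
  mean(X_1) = (6 + 7 + 1 + 1 + 1 + 5) / 6 = 21/6 = 3.5
  mean(X_2) = (6 + 5 + 8 + 2 + 6 + 3) / 6 = 30/6 = 5

Step 2 — sample variances and covariances s[i,j] = (1/(n-1)) · Σ_k (x_{k,i} - mean_i) · (x_{k,j} - mean_j), with n-1 = 5:
  s[X_1,X_1] = ((2.5)·(2.5) + (3.5)·(3.5) + (-2.5)·(-2.5) + (-2.5)·(-2.5) + (-2.5)·(-2.5) + (1.5)·(1.5)) / 5 = 39.5/5 = 7.9
  s[X_1,X_2] = ((2.5)·(1) + (3.5)·(0) + (-2.5)·(3) + (-2.5)·(-3) + (-2.5)·(1) + (1.5)·(-2)) / 5 = -3/5 = -0.6
  s[X_2,X_2] = ((1)·(1) + (0)·(0) + (3)·(3) + (-3)·(-3) + (1)·(1) + (-2)·(-2)) / 5 = 24/5 = 4.8
  Sample standard deviations s_i = √(s[i,i]):
  s(X_1) = √(7.9) = 2.8107
  s(X_2) = √(4.8) = 2.1909

Step 3 — r_{ij} = s_{ij} / (s_i · s_j):
  r[X_1,X_1] = 1 (diagonal).
  r[X_1,X_2] = -0.6 / (2.8107 · 2.1909) = -0.6 / 6.1579 = -0.0974
  r[X_2,X_2] = 1 (diagonal).

R is symmetric with unit diagonal. Assembling:

R = [[1, -0.0974],
 [-0.0974, 1]]


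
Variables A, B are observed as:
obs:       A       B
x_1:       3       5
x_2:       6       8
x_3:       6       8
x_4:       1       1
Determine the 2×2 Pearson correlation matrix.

Step 1 — column means:
  mean(A) = (3 + 6 + 6 + 1) / 4 = 16/4 = 4
  mean(B) = (5 + 8 + 8 + 1) / 4 = 22/4 = 5.5

Step 2 — sample variances and covariances s[i,j] = (1/(n-1)) · Σ_k (x_{k,i} - mean_i) · (x_{k,j} - mean_j), with n-1 = 3:
  s[A,A] = ((-1)·(-1) + (2)·(2) + (2)·(2) + (-3)·(-3)) / 3 = 18/3 = 6
  s[A,B] = ((-1)·(-0.5) + (2)·(2.5) + (2)·(2.5) + (-3)·(-4.5)) / 3 = 24/3 = 8
  s[B,B] = ((-0.5)·(-0.5) + (2.5)·(2.5) + (2.5)·(2.5) + (-4.5)·(-4.5)) / 3 = 33/3 = 11
  Sample standard deviations s_i = √(s[i,i]):
  s(A) = √(6) = 2.4495
  s(B) = √(11) = 3.3166

Step 3 — r_{ij} = s_{ij} / (s_i · s_j):
  r[A,A] = 1 (diagonal).
  r[A,B] = 8 / (2.4495 · 3.3166) = 8 / 8.124 = 0.9847
  r[B,B] = 1 (diagonal).

R is symmetric with unit diagonal. Assembling:

R = [[1, 0.9847],
 [0.9847, 1]]


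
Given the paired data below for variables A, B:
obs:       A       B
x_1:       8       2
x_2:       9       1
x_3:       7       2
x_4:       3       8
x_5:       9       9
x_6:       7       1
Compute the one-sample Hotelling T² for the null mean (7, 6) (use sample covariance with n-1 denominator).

Step 1 — sample mean vector:
  mean(A) = (8 + 9 + 7 + 3 + 9 + 7) / 6 = 43/6 = 7.1667
  mean(B) = (2 + 1 + 2 + 8 + 9 + 1) / 6 = 23/6 = 3.8333
  x̄ = (7.1667, 3.8333),  deviation x̄ - mu_0 = (7.1667, 3.8333) - (7, 6) = (0.1667, -2.1667).

Step 2 — sample covariance matrix, S[i,j] = (1/(n-1)) · Σ_k (x_{k,i} - mean_i) · (x_{k,j} - mean_j), divisor n-1 = 5:
  S[A,A] = ((0.8333)·(0.8333) + (1.8333)·(1.8333) + (-0.1667)·(-0.1667) + (-4.1667)·(-4.1667) + (1.8333)·(1.8333) + (-0.1667)·(-0.1667)) / 5 = 24.8333/5 = 4.9667
  S[A,B] = ((0.8333)·(-1.8333) + (1.8333)·(-2.8333) + (-0.1667)·(-1.8333) + (-4.1667)·(4.1667) + (1.8333)·(5.1667) + (-0.1667)·(-2.8333)) / 5 = -13.8333/5 = -2.7667
  S[B,B] = ((-1.8333)·(-1.8333) + (-2.8333)·(-2.8333) + (-1.8333)·(-1.8333) + (4.1667)·(4.1667) + (5.1667)·(5.1667) + (-2.8333)·(-2.8333)) / 5 = 66.8333/5 = 13.3667
  S = [[4.9667, -2.7667],
 [-2.7667, 13.3667]].

Step 3 — invert S. det(S) = 4.9667·13.3667 - (-2.7667)² = 58.7333.
  S^{-1} = (1/det) · [[d, -b], [-b, a]] = [[0.2276, 0.0471],
 [0.0471, 0.0846]].

Step 4 — quadratic form (x̄ - mu_0)^T · S^{-1} · (x̄ - mu_0):
  S^{-1} · (x̄ - mu_0) = (-0.0641, -0.1754),
  (x̄ - mu_0)^T · [...] = (0.1667)·(-0.0641) + (-2.1667)·(-0.1754) = 0.3693.

Step 5 — scale by n: T² = 6 · 0.3693 = 2.2157.

T² ≈ 2.2157


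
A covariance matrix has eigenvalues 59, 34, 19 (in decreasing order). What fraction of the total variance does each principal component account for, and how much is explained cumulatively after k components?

Step 1 — total variance = trace(Sigma) = Σ λ_i = 59 + 34 + 19 = 112.

Step 2 — fraction explained by component i = λ_i / Σ λ:
  PC1: 59/112 = 0.5268
  PC2: 34/112 = 0.3036
  PC3: 19/112 = 0.1696

Step 3 — cumulative fraction after k components = (λ_1 + ... + λ_k) / Σ λ:
  k = 1: 59/112 = 0.5268
  k = 2: (59 + 34)/112 = 93/112 = 0.8304
  k = 3: (59 + 34 + 19)/112 = 112/112 = 1

Summary (fraction, with percent):

explained: PC1 0.5268 (52.68%), PC2 0.3036 (30.36%), PC3 0.1696 (16.96%);  cumulative: 0.5268, 0.8304, 1


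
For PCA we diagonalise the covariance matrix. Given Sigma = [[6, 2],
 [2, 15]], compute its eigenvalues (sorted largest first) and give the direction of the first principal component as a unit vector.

Step 1 — characteristic polynomial of 2×2 Sigma:
  det(Sigma - λI) = λ² - trace · λ + det = 0.
  trace = 6 + 15 = 21, det = 6·15 - (2)² = 86.
Step 2 — discriminant:
  Δ = trace² - 4·det = 441 - 344 = 97.
Step 3 — eigenvalues:
  λ = (trace ± √Δ)/2 = (21 ± 9.8489)/2,
  λ_1 = 15.4244,  λ_2 = 5.5756.

Step 4 — unit eigenvector for λ_1: solve (Sigma - λ_1 I)v = 0. First row:
  (6 - 15.4244)·v_x + (2)·v_y = 0, i.e. (-9.4244)·v_x + (2)·v_y = 0,
  so v ∝ (b, λ_1 - a) = (2, 9.4244) = u.
  ||u|| = √((2)² + (9.4244)²) = √(92.8199) ≈ 9.6343,
  v_1 = u/||u|| ≈ (0.2076, 0.9782) (||v_1|| = 1).

λ_1 = 15.4244,  λ_2 = 5.5756;  v_1 ≈ (0.2076, 0.9782)


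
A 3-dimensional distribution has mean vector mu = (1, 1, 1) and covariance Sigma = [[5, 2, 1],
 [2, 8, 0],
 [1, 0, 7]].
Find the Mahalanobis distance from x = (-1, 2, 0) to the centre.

Step 1 — centre the observation: (x - mu) = (-2, 1, -1).

Step 2 — invert Sigma (cofactor / det for 3×3, or solve directly):
  Sigma^{-1} = [[0.2295, -0.0574, -0.0328],
 [-0.0574, 0.1393, 0.0082],
 [-0.0328, 0.0082, 0.1475]].

Step 3 — form the quadratic (x - mu)^T · Sigma^{-1} · (x - mu):
  Sigma^{-1} · (x - mu) = (-0.4836, 0.2459, -0.0738).
  (x - mu)^T · [Sigma^{-1} · (x - mu)] = (-2)·(-0.4836) + (1)·(0.2459) + (-1)·(-0.0738) = 1.2869.

Step 4 — take square root: d = √(1.2869) ≈ 1.1344.

d(x, mu) = √(1.2869) ≈ 1.1344


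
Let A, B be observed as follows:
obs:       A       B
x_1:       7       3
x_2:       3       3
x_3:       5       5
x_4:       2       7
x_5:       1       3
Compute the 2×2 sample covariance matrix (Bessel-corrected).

Step 1 — column means:
  mean(A) = (7 + 3 + 5 + 2 + 1) / 5 = 18/5 = 3.6
  mean(B) = (3 + 3 + 5 + 7 + 3) / 5 = 21/5 = 4.2

Step 2 — sample covariance S[i,j] = (1/(n-1)) · Σ_k (x_{k,i} - mean_i) · (x_{k,j} - mean_j), with n-1 = 4.
  S[A,A] = ((3.4)·(3.4) + (-0.6)·(-0.6) + (1.4)·(1.4) + (-1.6)·(-1.6) + (-2.6)·(-2.6)) / 4 = 23.2/4 = 5.8
  S[A,B] = ((3.4)·(-1.2) + (-0.6)·(-1.2) + (1.4)·(0.8) + (-1.6)·(2.8) + (-2.6)·(-1.2)) / 4 = -3.6/4 = -0.9
  S[B,B] = ((-1.2)·(-1.2) + (-1.2)·(-1.2) + (0.8)·(0.8) + (2.8)·(2.8) + (-1.2)·(-1.2)) / 4 = 12.8/4 = 3.2

S is symmetric (S[j,i] = S[i,j]). Assembling:

S = [[5.8, -0.9],
 [-0.9, 3.2]]


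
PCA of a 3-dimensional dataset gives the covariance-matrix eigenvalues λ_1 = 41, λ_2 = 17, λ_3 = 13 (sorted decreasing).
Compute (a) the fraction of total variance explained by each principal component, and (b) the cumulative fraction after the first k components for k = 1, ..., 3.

Step 1 — total variance = trace(Sigma) = Σ λ_i = 41 + 17 + 13 = 71.

Step 2 — fraction explained by component i = λ_i / Σ λ:
  PC1: 41/71 = 0.5775
  PC2: 17/71 = 0.2394
  PC3: 13/71 = 0.1831

Step 3 — cumulative fraction after k components = (λ_1 + ... + λ_k) / Σ λ:
  k = 1: 41/71 = 0.5775
  k = 2: (41 + 17)/71 = 58/71 = 0.8169
  k = 3: (41 + 17 + 13)/71 = 71/71 = 1

Summary (fraction, with percent):

explained: PC1 0.5775 (57.75%), PC2 0.2394 (23.94%), PC3 0.1831 (18.31%);  cumulative: 0.5775, 0.8169, 1
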